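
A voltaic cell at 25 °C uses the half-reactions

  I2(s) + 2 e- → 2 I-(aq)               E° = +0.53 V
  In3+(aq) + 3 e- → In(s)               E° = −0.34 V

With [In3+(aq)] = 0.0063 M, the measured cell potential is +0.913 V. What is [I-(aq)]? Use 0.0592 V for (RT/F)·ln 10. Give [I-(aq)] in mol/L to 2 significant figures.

The I₂/I⁻ couple has the larger reduction potential, so it is the cathode: E°cell = +0.53 − (−0.34) = +0.87 V and n = 6.
Rearranging E = E° − (0.0592/n)·log Q gives log Q = 6(+0.87 − (+0.913))/0.0592 = −4.358.
The balanced reaction is 3 I2(s) + 2 In(s) → 6 I-(aq) + 2 In3+(aq), so Q = [I-(aq)]^6·[In3+(aq)]^2.
Solving for the unknown gives log [I-(aq)] = 0.007, so [I-(aq)] ≈ 1.0 M.

1.0 M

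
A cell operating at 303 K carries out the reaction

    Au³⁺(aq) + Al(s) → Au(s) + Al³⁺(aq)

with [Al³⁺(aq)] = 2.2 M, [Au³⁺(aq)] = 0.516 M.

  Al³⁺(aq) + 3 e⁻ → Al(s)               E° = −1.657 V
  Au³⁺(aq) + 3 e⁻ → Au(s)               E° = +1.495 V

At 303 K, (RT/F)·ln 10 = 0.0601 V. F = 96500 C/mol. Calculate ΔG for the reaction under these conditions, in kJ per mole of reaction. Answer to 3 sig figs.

With Au³⁺/Au reduced at the cathode, E°cell = +1.495 − (−1.657) = +3.152 V and n = 3.
Q = [Al³⁺(aq)] / [Au³⁺(aq)] = 4.26, so log Q = 0.630 and E = +3.152 − (0.0601/3)(0.630) = +3.1394 V.
ΔG = −nFE = −(3)(96500)(+3.1394) J/mol = −909 kJ/mol.

−909 kJ/mol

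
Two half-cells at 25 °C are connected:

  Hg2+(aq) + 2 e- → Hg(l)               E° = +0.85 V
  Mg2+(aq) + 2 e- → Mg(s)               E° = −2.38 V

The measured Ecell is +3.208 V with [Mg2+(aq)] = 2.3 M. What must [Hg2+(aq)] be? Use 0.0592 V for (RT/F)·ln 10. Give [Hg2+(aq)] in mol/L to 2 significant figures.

0.42 M

Hg²⁺/Hg is the cathode (higher E°); E°cell = +0.85 − (−2.38) = +3.23 V with n = 2.
Since E = E° − (0.0592/n)·log Q, log Q = n(E° − E)/0.0592 = 0.743.
For Hg2+(aq) + Mg(s) → Hg(l) + Mg2+(aq), the reaction quotient is Q = [Mg2+(aq)] / [Hg2+(aq)].
Isolating [Hg2+(aq)] in Q = 10^{0.743} yields log [Hg2+(aq)] = −0.381, i.e. 0.42 M.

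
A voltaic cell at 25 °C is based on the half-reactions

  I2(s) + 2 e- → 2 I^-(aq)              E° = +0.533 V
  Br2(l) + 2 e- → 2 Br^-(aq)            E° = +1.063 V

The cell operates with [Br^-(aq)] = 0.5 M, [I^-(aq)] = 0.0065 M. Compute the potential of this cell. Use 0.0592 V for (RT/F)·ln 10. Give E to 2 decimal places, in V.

The Br₂/Br⁻ couple has the more positive E°, so it is the cathode; I₂/I⁻ is the anode.
E°cell = E°cat − E°an = +1.063 − (+0.533) = +0.530 V; n = 2.
The balanced reaction is Br2(l) + 2 I^-(aq) → 2 Br^-(aq) + I2(s), so Q = [Br^-(aq)]^2 / [I^-(aq)]^2 = 5.92×10^3 and log Q = 3.772.
By the Nernst equation, E = +0.530 − (0.0592/2)·(3.772) = +0.42 V.

+0.42 V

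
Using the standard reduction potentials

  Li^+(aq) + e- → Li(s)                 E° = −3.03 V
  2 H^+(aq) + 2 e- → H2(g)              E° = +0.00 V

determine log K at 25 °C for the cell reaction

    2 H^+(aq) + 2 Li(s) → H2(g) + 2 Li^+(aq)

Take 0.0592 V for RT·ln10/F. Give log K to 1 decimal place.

The 2H⁺/H₂ couple is reduced (cathode); E°cell = +0.00 − (−3.03) = +3.03 V with n = 2.
At equilibrium E = 0, so log K = nE°cell / 0.0592 = (2)(+3.03) / 0.0592 = 102.4.

log K = 102.4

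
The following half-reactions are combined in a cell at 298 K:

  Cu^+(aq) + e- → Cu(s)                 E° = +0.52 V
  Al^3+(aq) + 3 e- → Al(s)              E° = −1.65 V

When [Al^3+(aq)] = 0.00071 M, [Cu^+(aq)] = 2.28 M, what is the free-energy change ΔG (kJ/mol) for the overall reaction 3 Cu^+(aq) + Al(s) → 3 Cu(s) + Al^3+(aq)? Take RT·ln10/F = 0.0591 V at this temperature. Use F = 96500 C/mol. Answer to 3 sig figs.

−652 kJ/mol

With Cu⁺/Cu reduced at the cathode, E°cell = +0.52 − (−1.65) = +2.17 V and n = 3.
Q = [Al^3+(aq)] / [Cu^+(aq)]^3 = 5.99×10^−5, so log Q = −4.223 and E = +2.17 − (0.0591/3)(−4.223) = +2.2532 V.
ΔG = −nFE = −(3)(96500)(+2.2532) J/mol = −652 kJ/mol.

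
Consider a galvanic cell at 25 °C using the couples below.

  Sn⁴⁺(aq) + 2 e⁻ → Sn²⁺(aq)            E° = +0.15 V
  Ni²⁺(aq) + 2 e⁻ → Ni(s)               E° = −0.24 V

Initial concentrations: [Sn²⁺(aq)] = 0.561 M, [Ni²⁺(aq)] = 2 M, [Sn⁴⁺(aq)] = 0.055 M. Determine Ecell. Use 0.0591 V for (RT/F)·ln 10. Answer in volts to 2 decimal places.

The Sn⁴⁺/Sn²⁺ couple has the more positive E°, so it is the cathode; Ni²⁺/Ni is the anode.
E°cell = E°cat − E°an = +0.15 − (−0.24) = +0.39 V; n = 2.
The balanced reaction is Sn⁴⁺(aq) + Ni(s) → Sn²⁺(aq) + Ni²⁺(aq), so Q = ([Sn²⁺(aq)]·[Ni²⁺(aq)]) / [Sn⁴⁺(aq)] = 20.4 and log Q = 1.310.
E = E° − (0.0591/n)·log Q = +0.39 − (0.0591/2)(1.310) = +0.35 V.

+0.35 V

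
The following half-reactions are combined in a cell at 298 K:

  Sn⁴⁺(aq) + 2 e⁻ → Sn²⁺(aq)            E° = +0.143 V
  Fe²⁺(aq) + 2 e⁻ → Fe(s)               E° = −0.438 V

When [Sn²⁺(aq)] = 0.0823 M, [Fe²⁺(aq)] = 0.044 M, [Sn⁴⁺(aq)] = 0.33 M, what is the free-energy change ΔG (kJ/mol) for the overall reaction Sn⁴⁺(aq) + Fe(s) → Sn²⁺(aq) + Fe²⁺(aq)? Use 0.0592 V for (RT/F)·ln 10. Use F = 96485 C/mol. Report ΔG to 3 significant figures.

−123 kJ/mol

With Sn⁴⁺/Sn²⁺ reduced at the cathode, E°cell = +0.143 − (−0.438) = +0.581 V and n = 2.
Q = ([Sn²⁺(aq)]·[Fe²⁺(aq)]) / [Sn⁴⁺(aq)] = 0.011, so log Q = −1.960 and E = +0.581 − (0.0592/2)(−1.960) = +0.6390 V.
Finally ΔG = −nFE = −(2)(96485 C/mol)(+0.6390 V) = −123 kJ/mol.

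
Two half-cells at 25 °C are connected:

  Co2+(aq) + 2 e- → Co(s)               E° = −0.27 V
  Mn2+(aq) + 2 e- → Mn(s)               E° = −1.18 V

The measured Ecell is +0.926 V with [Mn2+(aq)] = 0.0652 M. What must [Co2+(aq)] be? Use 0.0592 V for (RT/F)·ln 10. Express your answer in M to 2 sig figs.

Co²⁺/Co is the cathode (higher E°); E°cell = −0.27 − (−1.18) = +0.91 V with n = 2.
Since E = E° − (0.0592/n)·log Q, log Q = n(E° − E)/0.0592 = −0.541.
The balanced reaction is Co2+(aq) + Mn(s) → Co(s) + Mn2+(aq), so Q = [Mn2+(aq)] / [Co2+(aq)].
Substituting the known concentrations and solving, log [Co2+(aq)] = −0.645 and [Co2+(aq)] = 0.23 M.

0.23 M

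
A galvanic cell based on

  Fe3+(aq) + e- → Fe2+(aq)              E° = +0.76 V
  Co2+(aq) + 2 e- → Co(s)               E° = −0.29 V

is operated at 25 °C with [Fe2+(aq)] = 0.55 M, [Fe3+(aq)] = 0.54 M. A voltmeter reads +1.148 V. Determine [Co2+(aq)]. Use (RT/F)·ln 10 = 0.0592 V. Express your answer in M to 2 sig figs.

The Fe³⁺/Fe²⁺ couple has the larger reduction potential, so it is the cathode: E°cell = +0.76 − (−0.29) = +1.05 V and n = 2.
Rearranging E = E° − (0.0592/n)·log Q gives log Q = 2(+1.05 − (+1.148))/0.0592 = −3.311.
Balancing electrons gives 2 Fe3+(aq) + Co(s) → 2 Fe2+(aq) + Co2+(aq); thus Q = ([Fe2+(aq)]^2·[Co2+(aq)]) / [Fe3+(aq)]^2.
Substituting the known concentrations and solving, log [Co2+(aq)] = −3.327 and [Co2+(aq)] = 0.00047 M.

0.00047 M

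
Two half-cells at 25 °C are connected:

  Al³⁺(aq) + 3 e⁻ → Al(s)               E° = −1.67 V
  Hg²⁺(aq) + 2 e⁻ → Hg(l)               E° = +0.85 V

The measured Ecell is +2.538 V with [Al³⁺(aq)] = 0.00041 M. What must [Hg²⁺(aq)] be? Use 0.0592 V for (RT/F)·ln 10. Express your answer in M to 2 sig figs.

The Hg²⁺/Hg couple has the larger reduction potential, so it is the cathode: E°cell = +0.85 − (−1.67) = +2.52 V and n = 6.
Rearranging E = E° − (0.0592/n)·log Q gives log Q = 6(+2.52 − (+2.538))/0.0592 = −1.824.
The balanced reaction is 3 Hg²⁺(aq) + 2 Al(s) → 3 Hg(l) + 2 Al³⁺(aq), so Q = [Al³⁺(aq)]^2 / [Hg²⁺(aq)]^3.
Substituting the known concentrations and solving, log [Hg²⁺(aq)] = −1.650 and [Hg²⁺(aq)] = 0.022 M.

0.022 M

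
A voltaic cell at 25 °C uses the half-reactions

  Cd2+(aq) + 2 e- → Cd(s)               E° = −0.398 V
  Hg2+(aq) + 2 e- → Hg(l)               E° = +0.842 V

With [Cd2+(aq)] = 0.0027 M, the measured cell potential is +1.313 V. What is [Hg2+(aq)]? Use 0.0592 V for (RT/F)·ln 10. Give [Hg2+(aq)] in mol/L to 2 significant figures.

0.79 M

The Hg²⁺/Hg couple has the larger reduction potential, so it is the cathode: E°cell = +0.842 − (−0.398) = +1.240 V and n = 2.
From the Nernst equation, log Q = n(E° − E)/0.0592 = 2·(+1.240 − (+1.313))/0.0592 = −2.466.
Balancing electrons gives Hg2+(aq) + Cd(s) → Hg(l) + Cd2+(aq); thus Q = [Cd2+(aq)] / [Hg2+(aq)].
Isolating [Hg2+(aq)] in Q = 10^{−2.466} yields log [Hg2+(aq)] = −0.103, i.e. 0.79 M.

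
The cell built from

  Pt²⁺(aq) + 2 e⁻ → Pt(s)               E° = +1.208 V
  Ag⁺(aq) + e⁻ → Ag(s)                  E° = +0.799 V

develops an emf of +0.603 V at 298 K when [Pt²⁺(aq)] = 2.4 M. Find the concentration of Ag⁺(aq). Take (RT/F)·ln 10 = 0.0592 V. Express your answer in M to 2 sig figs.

Pt²⁺/Pt is the cathode (higher E°); E°cell = +1.208 − (+0.799) = +0.409 V with n = 2.
From the Nernst equation, log Q = n(E° − E)/0.0592 = 2·(+0.409 − (+0.603))/0.0592 = −6.554.
For Pt²⁺(aq) + 2 Ag(s) → Pt(s) + 2 Ag⁺(aq), the reaction quotient is Q = [Ag⁺(aq)]^2 / [Pt²⁺(aq)].
Substituting the known concentrations and solving, log [Ag⁺(aq)] = −3.087 and [Ag⁺(aq)] = 0.00082 M.

0.00082 M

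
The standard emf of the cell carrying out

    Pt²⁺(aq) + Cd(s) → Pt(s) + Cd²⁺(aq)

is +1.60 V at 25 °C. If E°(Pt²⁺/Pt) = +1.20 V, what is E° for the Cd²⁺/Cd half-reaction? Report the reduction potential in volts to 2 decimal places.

In the reaction as written the Pt²⁺/Pt couple is reduced (cathode) and Cd²⁺/Cd is oxidized (anode), so E°cell = E°(Pt²⁺/Pt) − E°(Cd²⁺/Cd).
E°(Cd²⁺/Cd) = E°(cathode) − E°cell = +1.20 − (+1.60) = −0.40 V.

−0.40 V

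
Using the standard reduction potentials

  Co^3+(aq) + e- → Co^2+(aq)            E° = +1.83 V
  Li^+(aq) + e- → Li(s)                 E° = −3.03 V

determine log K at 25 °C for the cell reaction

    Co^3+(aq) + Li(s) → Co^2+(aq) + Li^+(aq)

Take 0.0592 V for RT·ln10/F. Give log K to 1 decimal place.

The Co³⁺/Co²⁺ couple is reduced (cathode); E°cell = +1.83 − (−3.03) = +4.86 V with n = 1.
At equilibrium E = 0, so log K = nE°cell / 0.0592 = (1)(+4.86) / 0.0592 = 82.1.

log K = 82.1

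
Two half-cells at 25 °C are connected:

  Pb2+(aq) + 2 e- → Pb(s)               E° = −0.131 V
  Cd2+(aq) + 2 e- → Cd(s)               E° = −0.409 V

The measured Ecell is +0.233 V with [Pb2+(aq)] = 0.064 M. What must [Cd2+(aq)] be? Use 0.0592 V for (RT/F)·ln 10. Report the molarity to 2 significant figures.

With Pb²⁺/Pb at the cathode and Cd²⁺/Cd at the anode, E°cell = −0.131 − (−0.409) = +0.278 V (n = 2).
Since E = E° − (0.0592/n)·log Q, log Q = n(E° − E)/0.0592 = 1.520.
Balancing electrons gives Pb2+(aq) + Cd(s) → Pb(s) + Cd2+(aq); thus Q = [Cd2+(aq)] / [Pb2+(aq)].
Solving for the unknown gives log [Cd2+(aq)] = 0.326, so [Cd2+(aq)] ≈ 2.1 M.

2.1 M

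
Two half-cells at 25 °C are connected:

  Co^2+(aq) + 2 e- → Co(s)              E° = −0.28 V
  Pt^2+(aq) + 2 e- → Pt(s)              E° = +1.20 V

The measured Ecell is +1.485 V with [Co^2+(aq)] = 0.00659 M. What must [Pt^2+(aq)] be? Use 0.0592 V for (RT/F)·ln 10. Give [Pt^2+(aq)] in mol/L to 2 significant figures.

0.0097 M

The Pt²⁺/Pt couple has the larger reduction potential, so it is the cathode: E°cell = +1.20 − (−0.28) = +1.48 V and n = 2.
Rearranging E = E° − (0.0592/n)·log Q gives log Q = 2(+1.48 − (+1.485))/0.0592 = −0.169.
The balanced reaction is Pt^2+(aq) + Co(s) → Pt(s) + Co^2+(aq), so Q = [Co^2+(aq)] / [Pt^2+(aq)].
Substituting the known concentrations and solving, log [Pt^2+(aq)] = −2.012 and [Pt^2+(aq)] = 0.0097 M.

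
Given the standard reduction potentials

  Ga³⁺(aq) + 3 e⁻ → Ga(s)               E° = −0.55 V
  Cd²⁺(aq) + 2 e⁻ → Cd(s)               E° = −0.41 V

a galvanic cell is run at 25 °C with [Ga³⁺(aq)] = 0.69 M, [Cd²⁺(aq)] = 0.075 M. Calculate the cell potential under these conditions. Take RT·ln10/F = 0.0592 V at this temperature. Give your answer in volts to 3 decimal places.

+0.110 V

Cd²⁺/Cd is reduced (cathode, E° = −0.41 V) and Ga³⁺/Ga is oxidized (anode).
E°cell = E°cat − E°an = −0.41 − (−0.55) = +0.14 V; n = 6.
For the overall reaction 3 Cd²⁺(aq) + 2 Ga(s) → 3 Cd(s) + 2 Ga³⁺(aq), Q = [Ga³⁺(aq)]^2 / [Cd²⁺(aq)]^3 = 1.13×10^3, giving log Q = 3.053.
E = E° − (0.0592/n)·log Q = +0.14 − (0.0592/6)(3.053) = +0.110 V.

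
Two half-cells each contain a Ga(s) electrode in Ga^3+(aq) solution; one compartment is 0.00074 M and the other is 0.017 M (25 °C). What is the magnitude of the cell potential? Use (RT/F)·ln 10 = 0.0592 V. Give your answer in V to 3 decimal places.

0.027 V

For a concentration cell E°cell = 0, since both electrodes use the same couple.
The compartment with the higher Ga^3+(aq) concentration (0.017 M) acts as the cathode; ions are reduced there and produced at the dilute (0.00074 M) anode.
With n = 3, Ecell = −(0.0592/3)·log([dilute]/[conc]) = −(0.0592/3)·log(0.00074/0.017) = +0.027 V.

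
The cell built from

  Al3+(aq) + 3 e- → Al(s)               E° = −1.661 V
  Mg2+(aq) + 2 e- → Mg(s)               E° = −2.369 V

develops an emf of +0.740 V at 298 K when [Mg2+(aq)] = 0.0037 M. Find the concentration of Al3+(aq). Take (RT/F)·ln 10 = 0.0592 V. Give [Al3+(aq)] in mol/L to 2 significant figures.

Al³⁺/Al is the cathode (higher E°); E°cell = −1.661 − (−2.369) = +0.708 V with n = 6.
Since E = E° − (0.0592/n)·log Q, log Q = n(E° − E)/0.0592 = −3.243.
The balanced reaction is 2 Al3+(aq) + 3 Mg(s) → 2 Al(s) + 3 Mg2+(aq), so Q = [Mg2+(aq)]^3 / [Al3+(aq)]^2.
Isolating [Al3+(aq)] in Q = 10^{−3.243} yields log [Al3+(aq)] = −2.026, i.e. 0.0094 M.

0.0094 M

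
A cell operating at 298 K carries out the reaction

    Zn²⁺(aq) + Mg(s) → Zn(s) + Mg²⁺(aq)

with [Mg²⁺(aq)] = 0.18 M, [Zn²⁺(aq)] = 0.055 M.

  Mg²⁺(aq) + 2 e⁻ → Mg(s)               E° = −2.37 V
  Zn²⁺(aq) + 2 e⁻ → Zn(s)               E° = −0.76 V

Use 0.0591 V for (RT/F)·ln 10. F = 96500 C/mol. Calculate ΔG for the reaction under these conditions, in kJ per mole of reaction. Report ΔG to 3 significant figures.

−308 kJ/mol

With Zn²⁺/Zn reduced at the cathode, E°cell = −0.76 − (−2.37) = +1.61 V and n = 2.
Q = [Mg²⁺(aq)] / [Zn²⁺(aq)] = 3.27, so log Q = 0.515 and E = +1.61 − (0.0591/2)(0.515) = +1.5948 V.
Then ΔG = −nFE = −2 × 96500 × +1.5948 J/mol = −308 kJ/mol.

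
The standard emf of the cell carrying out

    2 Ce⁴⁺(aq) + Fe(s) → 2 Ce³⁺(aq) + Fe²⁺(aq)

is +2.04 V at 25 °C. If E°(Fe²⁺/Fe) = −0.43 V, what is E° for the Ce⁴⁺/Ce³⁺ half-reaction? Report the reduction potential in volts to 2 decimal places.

+1.61 V

In the reaction as written the Ce⁴⁺/Ce³⁺ couple is reduced (cathode) and Fe²⁺/Fe is oxidized (anode), so E°cell = E°(Ce⁴⁺/Ce³⁺) − E°(Fe²⁺/Fe).
E°(Ce⁴⁺/Ce³⁺) = E°cell + E°(anode) = +2.04 + (−0.43) = +1.61 V.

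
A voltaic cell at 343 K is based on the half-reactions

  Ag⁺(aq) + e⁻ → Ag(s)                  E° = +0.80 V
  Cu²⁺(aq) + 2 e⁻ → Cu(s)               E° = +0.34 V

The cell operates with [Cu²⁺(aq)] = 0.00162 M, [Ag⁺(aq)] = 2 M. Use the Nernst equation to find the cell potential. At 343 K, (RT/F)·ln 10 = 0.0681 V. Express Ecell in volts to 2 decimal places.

+0.58 V

Since E°(Ag⁺/Ag) > E°(Cu²⁺/Cu), Ag⁺/Ag serves as the cathode.
The standard potential is +0.80 − (+0.34) = +0.46 V and the balanced reaction transfers n = 2 electrons.
Balancing gives 2 Ag⁺(aq) + Cu(s) → 2 Ag(s) + Cu²⁺(aq); hence Q = [Cu²⁺(aq)] / [Ag⁺(aq)]^2 = 0.000405 (log Q = −3.393).
By the Nernst equation, E = +0.46 − (0.0681/2)·(−3.393) = +0.58 V.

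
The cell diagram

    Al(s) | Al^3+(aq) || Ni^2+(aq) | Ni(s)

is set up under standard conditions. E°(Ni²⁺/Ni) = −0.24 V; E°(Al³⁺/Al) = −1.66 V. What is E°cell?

+1.42 V

By convention the left-hand electrode in cell notation is the anode (oxidation) and the right-hand electrode is the cathode (reduction).
E°cell = E°(right) − E°(left) = −0.24 − (−1.66) = +1.42 V.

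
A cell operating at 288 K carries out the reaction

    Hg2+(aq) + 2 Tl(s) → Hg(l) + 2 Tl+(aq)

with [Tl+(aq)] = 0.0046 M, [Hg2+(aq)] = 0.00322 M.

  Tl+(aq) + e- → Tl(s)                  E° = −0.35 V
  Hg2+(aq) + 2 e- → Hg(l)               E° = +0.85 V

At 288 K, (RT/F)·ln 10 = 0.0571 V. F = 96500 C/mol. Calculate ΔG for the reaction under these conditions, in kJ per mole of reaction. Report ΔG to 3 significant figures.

E°cell = +0.85 − (−0.35) = +1.20 V; the balanced reaction transfers n = 2 electrons.
Q = [Tl+(aq)]^2 / [Hg2+(aq)] = 0.00657, so log Q = −2.182 and E = +1.20 − (0.0571/2)(−2.182) = +1.2623 V.
Finally ΔG = −nFE = −(2)(96500 C/mol)(+1.2623 V) = −244 kJ/mol.

−244 kJ/mol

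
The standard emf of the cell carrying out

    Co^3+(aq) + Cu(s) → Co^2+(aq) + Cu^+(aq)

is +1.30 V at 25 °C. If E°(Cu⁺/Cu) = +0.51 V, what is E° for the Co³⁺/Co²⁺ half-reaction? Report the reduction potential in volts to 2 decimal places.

+1.81 V

In the reaction as written the Co³⁺/Co²⁺ couple is reduced (cathode) and Cu⁺/Cu is oxidized (anode), so E°cell = E°(Co³⁺/Co²⁺) − E°(Cu⁺/Cu).
E°(Co³⁺/Co²⁺) = E°cell + E°(anode) = +1.30 + (+0.51) = +1.81 V.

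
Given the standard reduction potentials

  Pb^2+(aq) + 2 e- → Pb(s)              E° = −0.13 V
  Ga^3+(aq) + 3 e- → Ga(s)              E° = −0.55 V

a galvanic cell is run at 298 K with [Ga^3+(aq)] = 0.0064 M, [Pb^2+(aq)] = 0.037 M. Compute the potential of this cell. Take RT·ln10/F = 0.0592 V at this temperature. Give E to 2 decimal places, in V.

+0.42 V

The Pb²⁺/Pb couple has the more positive E°, so it is the cathode; Ga³⁺/Ga is the anode.
The standard potential is −0.13 − (−0.55) = +0.42 V and the balanced reaction transfers n = 6 electrons.
For the overall reaction 3 Pb^2+(aq) + 2 Ga(s) → 3 Pb(s) + 2 Ga^3+(aq), Q = [Ga^3+(aq)]^2 / [Pb^2+(aq)]^3 = 0.809, giving log Q = −0.092.
By the Nernst equation, E = +0.42 − (0.0592/6)·(−0.092) = +0.42 V.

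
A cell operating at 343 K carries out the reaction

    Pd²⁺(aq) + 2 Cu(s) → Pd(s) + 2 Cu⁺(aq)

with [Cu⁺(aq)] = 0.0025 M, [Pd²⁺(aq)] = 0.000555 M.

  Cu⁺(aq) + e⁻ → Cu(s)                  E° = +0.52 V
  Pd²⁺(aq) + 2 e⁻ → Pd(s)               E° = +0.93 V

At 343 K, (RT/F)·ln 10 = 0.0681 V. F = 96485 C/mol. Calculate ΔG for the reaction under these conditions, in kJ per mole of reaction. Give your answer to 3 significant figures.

−91.9 kJ/mol

The standard cell potential is +0.93 − (+0.52) = +0.41 V, with n = 2 electrons in the balanced equation.
Here Q = [Cu⁺(aq)]^2 / [Pd²⁺(aq)] = 0.0113 (log Q = −1.948), giving E = +0.41 − (0.0681/2)·(−1.948) = +0.4763 V.
Then ΔG = −nFE = −2 × 96485 × +0.4763 J/mol = −91.9 kJ/mol.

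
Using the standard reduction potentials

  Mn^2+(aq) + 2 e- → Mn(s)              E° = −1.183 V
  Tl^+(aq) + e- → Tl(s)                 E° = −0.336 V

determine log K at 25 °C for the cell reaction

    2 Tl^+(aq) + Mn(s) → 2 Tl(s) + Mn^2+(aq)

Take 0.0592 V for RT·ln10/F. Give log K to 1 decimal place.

log K = 28.6

The Tl⁺/Tl couple is reduced (cathode); E°cell = −0.336 − (−1.183) = +0.847 V with n = 2.
At equilibrium E = 0, so log K = nE°cell / 0.0592 = (2)(+0.847) / 0.0592 = 28.6.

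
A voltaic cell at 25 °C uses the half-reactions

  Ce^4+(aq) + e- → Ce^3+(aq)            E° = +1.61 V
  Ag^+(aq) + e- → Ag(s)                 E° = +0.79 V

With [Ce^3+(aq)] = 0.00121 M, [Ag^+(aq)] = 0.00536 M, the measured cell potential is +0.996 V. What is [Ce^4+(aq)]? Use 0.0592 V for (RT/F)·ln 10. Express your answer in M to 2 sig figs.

With Ce⁴⁺/Ce³⁺ at the cathode and Ag⁺/Ag at the anode, E°cell = +1.61 − (+0.79) = +0.82 V (n = 1).
Since E = E° − (0.0592/n)·log Q, log Q = n(E° − E)/0.0592 = −2.973.
The balanced reaction is Ce^4+(aq) + Ag(s) → Ce^3+(aq) + Ag^+(aq), so Q = ([Ce^3+(aq)]·[Ag^+(aq)]) / [Ce^4+(aq)].
Substituting the known concentrations and solving, log [Ce^4+(aq)] = −2.215 and [Ce^4+(aq)] = 0.0061 M.

0.0061 M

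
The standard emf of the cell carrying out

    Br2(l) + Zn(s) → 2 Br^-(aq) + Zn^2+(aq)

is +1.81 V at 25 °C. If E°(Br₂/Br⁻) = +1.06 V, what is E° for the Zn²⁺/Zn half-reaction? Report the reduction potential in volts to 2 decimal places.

−0.75 V

In the reaction as written the Br₂/Br⁻ couple is reduced (cathode) and Zn²⁺/Zn is oxidized (anode), so E°cell = E°(Br₂/Br⁻) − E°(Zn²⁺/Zn).
E°(Zn²⁺/Zn) = E°(cathode) − E°cell = +1.06 − (+1.81) = −0.75 V.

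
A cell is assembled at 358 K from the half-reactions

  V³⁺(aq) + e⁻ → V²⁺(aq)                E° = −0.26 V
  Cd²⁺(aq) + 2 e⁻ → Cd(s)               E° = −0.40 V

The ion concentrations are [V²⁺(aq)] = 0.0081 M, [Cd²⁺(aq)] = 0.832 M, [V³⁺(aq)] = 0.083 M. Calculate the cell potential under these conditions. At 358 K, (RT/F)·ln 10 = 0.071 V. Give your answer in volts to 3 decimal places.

+0.215 V

Since E°(V³⁺/V²⁺) > E°(Cd²⁺/Cd), V³⁺/V²⁺ serves as the cathode.
E°cell = −0.26 − (−0.40) = +0.14 V, with n = 2 electrons transferred.
The balanced reaction is 2 V³⁺(aq) + Cd(s) → 2 V²⁺(aq) + Cd²⁺(aq), so Q = ([V²⁺(aq)]^2·[Cd²⁺(aq)]) / [V³⁺(aq)]^2 = 0.00792 and log Q = −2.101.
E = E° − (0.071/n)·log Q = +0.14 − (0.071/2)(−2.101) = +0.215 V.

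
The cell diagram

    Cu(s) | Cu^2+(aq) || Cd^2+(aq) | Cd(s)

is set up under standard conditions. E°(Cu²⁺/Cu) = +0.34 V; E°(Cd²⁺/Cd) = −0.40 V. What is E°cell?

By convention the left-hand electrode in cell notation is the anode (oxidation) and the right-hand electrode is the cathode (reduction).
E°cell = E°(right) − E°(left) = −0.40 − (+0.34) = −0.74 V.
The negative sign shows that, as written, the cell would require an external voltage to drive the reaction.

−0.74 V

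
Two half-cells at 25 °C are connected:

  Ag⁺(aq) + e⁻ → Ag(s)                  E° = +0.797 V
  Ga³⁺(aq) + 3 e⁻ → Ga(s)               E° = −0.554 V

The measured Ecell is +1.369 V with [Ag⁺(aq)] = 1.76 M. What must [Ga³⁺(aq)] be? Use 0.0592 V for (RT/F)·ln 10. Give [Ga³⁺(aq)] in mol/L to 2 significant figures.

With Ag⁺/Ag at the cathode and Ga³⁺/Ga at the anode, E°cell = +0.797 − (−0.554) = +1.351 V (n = 3).
Since E = E° − (0.0592/n)·log Q, log Q = n(E° − E)/0.0592 = −0.912.
For 3 Ag⁺(aq) + Ga(s) → 3 Ag(s) + Ga³⁺(aq), the reaction quotient is Q = [Ga³⁺(aq)] / [Ag⁺(aq)]^3.
Substituting the known concentrations and solving, log [Ga³⁺(aq)] = −0.175 and [Ga³⁺(aq)] = 0.67 M.

0.67 M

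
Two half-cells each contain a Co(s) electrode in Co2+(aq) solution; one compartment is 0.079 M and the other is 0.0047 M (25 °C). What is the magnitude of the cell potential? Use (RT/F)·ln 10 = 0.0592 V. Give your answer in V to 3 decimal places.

For a concentration cell E°cell = 0, since both electrodes use the same couple.
The compartment with the higher Co2+(aq) concentration (0.079 M) acts as the cathode; ions are reduced there and produced at the dilute (0.0047 M) anode.
With n = 2, Ecell = −(0.0592/2)·log([dilute]/[conc]) = −(0.0592/2)·log(0.0047/0.079) = +0.036 V.

0.036 V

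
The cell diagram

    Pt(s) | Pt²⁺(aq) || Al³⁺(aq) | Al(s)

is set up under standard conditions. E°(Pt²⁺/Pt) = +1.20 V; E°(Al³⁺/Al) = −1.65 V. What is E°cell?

By convention the left-hand electrode in cell notation is the anode (oxidation) and the right-hand electrode is the cathode (reduction).
E°cell = E°(right) − E°(left) = −1.65 − (+1.20) = −2.85 V.
The negative sign shows that, as written, the cell would require an external voltage to drive the reaction.

−2.85 V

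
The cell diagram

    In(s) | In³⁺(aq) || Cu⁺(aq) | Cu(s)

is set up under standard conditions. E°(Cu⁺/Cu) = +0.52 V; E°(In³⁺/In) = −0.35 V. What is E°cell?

By convention the left-hand electrode in cell notation is the anode (oxidation) and the right-hand electrode is the cathode (reduction).
E°cell = E°(right) − E°(left) = +0.52 − (−0.35) = +0.87 V.

+0.87 V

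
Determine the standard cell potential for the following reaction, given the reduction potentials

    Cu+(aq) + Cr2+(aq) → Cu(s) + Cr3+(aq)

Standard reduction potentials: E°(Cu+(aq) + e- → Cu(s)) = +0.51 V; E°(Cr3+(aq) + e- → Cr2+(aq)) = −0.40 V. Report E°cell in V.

In the reaction as written, Cu+(aq) is reduced (cathode) and Cr3+(aq) is produced by oxidation at the anode.
E°cell = E°(cathode) − E°(anode) = +0.51 − (−0.40) = +0.91 V.

+0.91 V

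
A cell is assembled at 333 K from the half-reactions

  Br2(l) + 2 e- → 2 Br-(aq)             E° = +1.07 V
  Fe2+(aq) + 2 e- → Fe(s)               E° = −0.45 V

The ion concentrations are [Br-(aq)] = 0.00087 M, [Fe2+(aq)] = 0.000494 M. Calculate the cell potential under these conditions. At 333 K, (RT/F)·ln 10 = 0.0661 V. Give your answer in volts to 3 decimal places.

+1.832 V

Br₂/Br⁻ is reduced (cathode, E° = +1.07 V) and Fe²⁺/Fe is oxidized (anode).
E°cell = E°cat − E°an = +1.07 − (−0.45) = +1.52 V; n = 2.
For the overall reaction Br2(l) + Fe(s) → 2 Br-(aq) + Fe2+(aq), Q = [Br-(aq)]^2·[Fe2+(aq)] = 3.74×10^−10, giving log Q = −9.427.
Applying E = E° − (RT ln10/nF)·log Q gives +1.52 − (0.0661/2)(−9.427) = +1.832 V.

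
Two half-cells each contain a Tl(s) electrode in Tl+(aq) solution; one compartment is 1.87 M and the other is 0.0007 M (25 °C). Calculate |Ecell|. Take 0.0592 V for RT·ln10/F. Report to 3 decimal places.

0.203 V

For a concentration cell E°cell = 0, since both electrodes use the same couple.
The compartment with the higher Tl+(aq) concentration (1.87 M) acts as the cathode; ions are reduced there and produced at the dilute (0.0007 M) anode.
With n = 1, Ecell = −(0.0592/1)·log([dilute]/[conc]) = −(0.0592/1)·log(0.0007/1.87) = +0.203 V.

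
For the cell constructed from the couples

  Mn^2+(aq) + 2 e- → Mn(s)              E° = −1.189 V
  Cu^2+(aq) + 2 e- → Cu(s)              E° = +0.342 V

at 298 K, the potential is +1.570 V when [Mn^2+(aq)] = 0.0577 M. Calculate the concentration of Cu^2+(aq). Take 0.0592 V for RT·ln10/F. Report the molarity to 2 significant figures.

Cu²⁺/Cu is the cathode (higher E°); E°cell = +0.342 − (−1.189) = +1.531 V with n = 2.
From the Nernst equation, log Q = n(E° − E)/0.0592 = 2·(+1.531 − (+1.570))/0.0592 = −1.318.
Balancing electrons gives Cu^2+(aq) + Mn(s) → Cu(s) + Mn^2+(aq); thus Q = [Mn^2+(aq)] / [Cu^2+(aq)].
Substituting the known concentrations and solving, log [Cu^2+(aq)] = 0.079 and [Cu^2+(aq)] = 1.2 M.

1.2 M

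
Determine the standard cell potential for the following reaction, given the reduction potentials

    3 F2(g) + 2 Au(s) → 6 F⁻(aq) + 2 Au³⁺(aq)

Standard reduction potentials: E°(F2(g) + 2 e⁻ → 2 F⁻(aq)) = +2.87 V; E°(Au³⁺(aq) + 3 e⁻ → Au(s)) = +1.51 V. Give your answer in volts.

In the reaction as written, F2(g) is reduced (cathode) and Au³⁺(aq) is produced by oxidation at the anode.
E°cell = E°(cathode) − E°(anode) = +2.87 − (+1.51) = +1.36 V.
The positive value indicates the reaction is spontaneous as written.

+1.36 V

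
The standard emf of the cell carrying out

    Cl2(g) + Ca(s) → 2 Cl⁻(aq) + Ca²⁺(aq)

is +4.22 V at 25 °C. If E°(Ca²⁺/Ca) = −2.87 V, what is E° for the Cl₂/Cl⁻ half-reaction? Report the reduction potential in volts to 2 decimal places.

In the reaction as written the Cl₂/Cl⁻ couple is reduced (cathode) and Ca²⁺/Ca is oxidized (anode), so E°cell = E°(Cl₂/Cl⁻) − E°(Ca²⁺/Ca).
E°(Cl₂/Cl⁻) = E°cell + E°(anode) = +4.22 + (−2.87) = +1.35 V.

+1.35 V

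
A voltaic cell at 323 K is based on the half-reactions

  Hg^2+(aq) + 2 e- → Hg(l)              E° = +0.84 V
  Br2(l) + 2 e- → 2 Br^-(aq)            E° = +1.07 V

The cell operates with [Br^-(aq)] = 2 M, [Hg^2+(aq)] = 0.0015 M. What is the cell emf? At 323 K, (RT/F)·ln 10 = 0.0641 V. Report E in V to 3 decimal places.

+0.301 V

The Br₂/Br⁻ couple has the more positive E°, so it is the cathode; Hg²⁺/Hg is the anode.
The standard potential is +1.07 − (+0.84) = +0.23 V and the balanced reaction transfers n = 2 electrons.
Balancing gives Br2(l) + Hg(l) → 2 Br^-(aq) + Hg^2+(aq); hence Q = [Br^-(aq)]^2·[Hg^2+(aq)] = 0.006 (log Q = −2.222).
E = E° − (0.0641/n)·log Q = +0.23 − (0.0641/2)(−2.222) = +0.301 V.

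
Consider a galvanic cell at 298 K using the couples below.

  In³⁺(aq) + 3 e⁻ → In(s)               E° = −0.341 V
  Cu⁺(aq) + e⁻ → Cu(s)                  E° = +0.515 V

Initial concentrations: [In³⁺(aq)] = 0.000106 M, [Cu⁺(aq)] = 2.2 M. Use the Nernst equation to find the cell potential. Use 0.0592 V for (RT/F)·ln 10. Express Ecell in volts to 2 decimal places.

+0.95 V

The Cu⁺/Cu couple has the more positive E°, so it is the cathode; In³⁺/In is the anode.
E°cell = E°cat − E°an = +0.515 − (−0.341) = +0.856 V; n = 3.
The balanced reaction is 3 Cu⁺(aq) + In(s) → 3 Cu(s) + In³⁺(aq), so Q = [In³⁺(aq)] / [Cu⁺(aq)]^3 = 9.95×10^−6 and log Q = −5.002.
By the Nernst equation, E = +0.856 − (0.0592/3)·(−5.002) = +0.95 V.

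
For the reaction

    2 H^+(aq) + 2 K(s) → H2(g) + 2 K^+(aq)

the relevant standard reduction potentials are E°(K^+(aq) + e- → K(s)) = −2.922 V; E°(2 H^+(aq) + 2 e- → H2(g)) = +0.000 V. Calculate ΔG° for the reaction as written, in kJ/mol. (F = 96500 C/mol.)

−564 kJ/mol

In the reaction as written H^+(aq) is reduced, so the 2H⁺/H₂ couple is the cathode and K⁺/K is the anode.
E°cell = +0.000 − (−2.922) = +2.922 V; balancing electrons gives n = 2.
ΔG° = −nFE°cell = −(2)(96500)(+2.922) J/mol = −564 kJ/mol.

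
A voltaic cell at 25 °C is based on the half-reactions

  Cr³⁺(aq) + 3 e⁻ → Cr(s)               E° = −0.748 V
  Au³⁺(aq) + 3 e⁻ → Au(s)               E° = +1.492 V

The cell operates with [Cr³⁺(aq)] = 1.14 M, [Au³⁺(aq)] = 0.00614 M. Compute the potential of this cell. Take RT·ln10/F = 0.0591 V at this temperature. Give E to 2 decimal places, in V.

+2.20 V

The Au³⁺/Au couple has the more positive E°, so it is the cathode; Cr³⁺/Cr is the anode.
E°cell = E°cat − E°an = +1.492 − (−0.748) = +2.240 V; n = 3.
For the overall reaction Au³⁺(aq) + Cr(s) → Au(s) + Cr³⁺(aq), Q = [Cr³⁺(aq)] / [Au³⁺(aq)] = 186, giving log Q = 2.269.
E = E° − (0.0591/n)·log Q = +2.240 − (0.0591/3)(2.269) = +2.20 V.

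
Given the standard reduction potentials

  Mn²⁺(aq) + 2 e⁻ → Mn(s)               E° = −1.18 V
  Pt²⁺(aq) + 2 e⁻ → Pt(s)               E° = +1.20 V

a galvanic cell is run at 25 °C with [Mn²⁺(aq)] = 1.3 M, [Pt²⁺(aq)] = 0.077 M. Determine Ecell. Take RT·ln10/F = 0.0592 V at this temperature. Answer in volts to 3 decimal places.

+2.344 V

The Pt²⁺/Pt couple has the more positive E°, so it is the cathode; Mn²⁺/Mn is the anode.
E°cell = +1.20 − (−1.18) = +2.38 V, with n = 2 electrons transferred.
The balanced reaction is Pt²⁺(aq) + Mn(s) → Pt(s) + Mn²⁺(aq), so Q = [Mn²⁺(aq)] / [Pt²⁺(aq)] = 16.9 and log Q = 1.227.
Applying E = E° − (RT ln10/nF)·log Q gives +2.38 − (0.0592/2)(1.227) = +2.344 V.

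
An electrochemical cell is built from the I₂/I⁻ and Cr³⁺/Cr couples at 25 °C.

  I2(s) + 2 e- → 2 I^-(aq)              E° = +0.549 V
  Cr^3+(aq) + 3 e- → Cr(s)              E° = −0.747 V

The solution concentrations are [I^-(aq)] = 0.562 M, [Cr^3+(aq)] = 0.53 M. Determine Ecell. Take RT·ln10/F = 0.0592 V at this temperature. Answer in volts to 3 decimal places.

+1.316 V

The I₂/I⁻ couple has the more positive E°, so it is the cathode; Cr³⁺/Cr is the anode.
E°cell = +0.549 − (−0.747) = +1.296 V, with n = 6 electrons transferred.
The balanced reaction is 3 I2(s) + 2 Cr(s) → 6 I^-(aq) + 2 Cr^3+(aq), so Q = [I^-(aq)]^6·[Cr^3+(aq)]^2 = 0.00885 and log Q = −2.053.
E = E° − (0.0592/n)·log Q = +1.296 − (0.0592/6)(−2.053) = +1.316 V.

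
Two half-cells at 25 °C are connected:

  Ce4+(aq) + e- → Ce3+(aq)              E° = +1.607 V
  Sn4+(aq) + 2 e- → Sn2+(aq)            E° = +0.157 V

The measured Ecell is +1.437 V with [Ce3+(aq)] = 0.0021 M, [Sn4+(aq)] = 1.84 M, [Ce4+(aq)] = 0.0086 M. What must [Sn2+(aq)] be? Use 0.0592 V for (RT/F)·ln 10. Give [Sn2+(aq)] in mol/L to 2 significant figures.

0.040 M

The Ce⁴⁺/Ce³⁺ couple has the larger reduction potential, so it is the cathode: E°cell = +1.607 − (+0.157) = +1.450 V and n = 2.
Rearranging E = E° − (0.0592/n)·log Q gives log Q = 2(+1.450 − (+1.437))/0.0592 = 0.439.
The balanced reaction is 2 Ce4+(aq) + Sn2+(aq) → 2 Ce3+(aq) + Sn4+(aq), so Q = ([Ce3+(aq)]^2·[Sn4+(aq)]) / ([Ce4+(aq)]^2·[Sn2+(aq)]).
Isolating [Sn2+(aq)] in Q = 10^{0.439} yields log [Sn2+(aq)] = −1.399, i.e. 0.040 M.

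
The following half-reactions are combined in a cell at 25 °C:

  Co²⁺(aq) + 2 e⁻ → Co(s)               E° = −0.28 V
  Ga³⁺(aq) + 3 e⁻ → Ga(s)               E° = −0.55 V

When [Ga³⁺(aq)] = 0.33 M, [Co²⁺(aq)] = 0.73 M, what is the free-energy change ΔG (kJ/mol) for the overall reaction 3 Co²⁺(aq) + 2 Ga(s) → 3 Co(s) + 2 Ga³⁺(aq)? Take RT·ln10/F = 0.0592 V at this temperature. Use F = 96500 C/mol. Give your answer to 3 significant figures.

−160 kJ/mol

E°cell = −0.28 − (−0.55) = +0.27 V; the balanced reaction transfers n = 6 electrons.
Q = [Ga³⁺(aq)]^2 / [Co²⁺(aq)]^3 = 0.28, so log Q = −0.553 and E = +0.27 − (0.0592/6)(−0.553) = +0.2755 V.
ΔG = −nFE = −(6)(96500)(+0.2755) J/mol = −160 kJ/mol.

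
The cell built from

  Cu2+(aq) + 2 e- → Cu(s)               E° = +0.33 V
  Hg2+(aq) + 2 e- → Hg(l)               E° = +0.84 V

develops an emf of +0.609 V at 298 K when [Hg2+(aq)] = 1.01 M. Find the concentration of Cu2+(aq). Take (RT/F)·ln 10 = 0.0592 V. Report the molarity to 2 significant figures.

0.00046 M

The Hg²⁺/Hg couple has the larger reduction potential, so it is the cathode: E°cell = +0.84 − (+0.33) = +0.51 V and n = 2.
From the Nernst equation, log Q = n(E° − E)/0.0592 = 2·(+0.51 − (+0.609))/0.0592 = −3.345.
The balanced reaction is Hg2+(aq) + Cu(s) → Hg(l) + Cu2+(aq), so Q = [Cu2+(aq)] / [Hg2+(aq)].
Isolating [Cu2+(aq)] in Q = 10^{−3.345} yields log [Cu2+(aq)] = −3.341, i.e. 0.00046 M.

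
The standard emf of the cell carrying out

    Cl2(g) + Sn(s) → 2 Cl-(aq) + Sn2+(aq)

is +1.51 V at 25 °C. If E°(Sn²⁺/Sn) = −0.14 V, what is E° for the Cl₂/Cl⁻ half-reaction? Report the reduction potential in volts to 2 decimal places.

In the reaction as written the Cl₂/Cl⁻ couple is reduced (cathode) and Sn²⁺/Sn is oxidized (anode), so E°cell = E°(Cl₂/Cl⁻) − E°(Sn²⁺/Sn).
E°(Cl₂/Cl⁻) = E°cell + E°(anode) = +1.51 + (−0.14) = +1.37 V.

+1.37 V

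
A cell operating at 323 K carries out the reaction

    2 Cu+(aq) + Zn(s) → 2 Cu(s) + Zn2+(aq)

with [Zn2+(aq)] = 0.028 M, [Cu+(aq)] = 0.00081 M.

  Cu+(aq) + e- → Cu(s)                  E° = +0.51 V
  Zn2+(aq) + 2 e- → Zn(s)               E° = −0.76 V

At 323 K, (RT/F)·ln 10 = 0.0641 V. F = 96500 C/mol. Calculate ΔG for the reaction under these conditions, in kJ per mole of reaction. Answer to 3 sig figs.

−216 kJ/mol

The standard cell potential is +0.51 − (−0.76) = +1.27 V, with n = 2 electrons in the balanced equation.
The reaction quotient is [Zn2+(aq)] / [Cu+(aq)]^2 = 4.27×10^4; by Nernst, E = +1.27 − (0.0641/2)(4.630) = +1.1216 V.
Then ΔG = −nFE = −2 × 96500 × +1.1216 J/mol = −216 kJ/mol.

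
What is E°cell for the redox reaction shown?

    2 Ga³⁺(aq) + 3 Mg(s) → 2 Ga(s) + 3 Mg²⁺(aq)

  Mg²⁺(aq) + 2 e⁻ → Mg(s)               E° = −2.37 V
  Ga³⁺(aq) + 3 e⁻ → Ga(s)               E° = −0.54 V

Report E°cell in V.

+1.83 V

Ga³⁺(aq) gains electrons, so the Ga³⁺/Ga couple is the cathode; the Mg²⁺/Mg couple is the anode.
E°cell = E°(cathode) − E°(anode) = −0.54 − (−2.37) = +1.83 V.
The positive value indicates the reaction is spontaneous as written.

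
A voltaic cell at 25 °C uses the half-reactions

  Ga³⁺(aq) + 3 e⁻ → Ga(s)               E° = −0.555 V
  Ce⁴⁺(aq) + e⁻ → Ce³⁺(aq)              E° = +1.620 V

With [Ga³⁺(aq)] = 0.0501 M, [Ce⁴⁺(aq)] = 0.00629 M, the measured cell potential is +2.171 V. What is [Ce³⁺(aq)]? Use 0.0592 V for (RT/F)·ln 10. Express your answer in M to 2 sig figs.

0.020 M

The Ce⁴⁺/Ce³⁺ couple has the larger reduction potential, so it is the cathode: E°cell = +1.620 − (−0.555) = +2.175 V and n = 3.
Rearranging E = E° − (0.0592/n)·log Q gives log Q = 3(+2.175 − (+2.171))/0.0592 = 0.203.
The balanced reaction is 3 Ce⁴⁺(aq) + Ga(s) → 3 Ce³⁺(aq) + Ga³⁺(aq), so Q = ([Ce³⁺(aq)]^3·[Ga³⁺(aq)]) / [Ce⁴⁺(aq)]^3.
Isolating [Ce³⁺(aq)] in Q = 10^{0.203} yields log [Ce³⁺(aq)] = −1.700, i.e. 0.020 M.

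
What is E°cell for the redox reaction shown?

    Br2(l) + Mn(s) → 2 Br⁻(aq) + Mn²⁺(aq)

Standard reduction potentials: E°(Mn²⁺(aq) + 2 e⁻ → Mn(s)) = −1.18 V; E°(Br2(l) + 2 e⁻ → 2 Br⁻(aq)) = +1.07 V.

Br2(l) gains electrons, so the Br₂/Br⁻ couple is the cathode; the Mn²⁺/Mn couple is the anode.
E°cell = E°(cathode) − E°(anode) = +1.07 − (−1.18) = +2.25 V.
The positive value indicates the reaction is spontaneous as written.

+2.25 V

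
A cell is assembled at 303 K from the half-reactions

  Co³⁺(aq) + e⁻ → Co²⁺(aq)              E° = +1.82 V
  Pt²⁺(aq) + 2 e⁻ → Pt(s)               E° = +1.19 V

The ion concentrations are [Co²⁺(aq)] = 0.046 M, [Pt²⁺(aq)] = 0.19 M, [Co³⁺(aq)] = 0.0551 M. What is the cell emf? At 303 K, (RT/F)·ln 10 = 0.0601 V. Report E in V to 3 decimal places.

Since E°(Co³⁺/Co²⁺) > E°(Pt²⁺/Pt), Co³⁺/Co²⁺ serves as the cathode.
E°cell = +1.82 − (+1.19) = +0.63 V, with n = 2 electrons transferred.
The balanced reaction is 2 Co³⁺(aq) + Pt(s) → 2 Co²⁺(aq) + Pt²⁺(aq), so Q = ([Co²⁺(aq)]^2·[Pt²⁺(aq)]) / [Co³⁺(aq)]^2 = 0.132 and log Q = −0.878.
By the Nernst equation, E = +0.63 − (0.0601/2)·(−0.878) = +0.656 V.

+0.656 V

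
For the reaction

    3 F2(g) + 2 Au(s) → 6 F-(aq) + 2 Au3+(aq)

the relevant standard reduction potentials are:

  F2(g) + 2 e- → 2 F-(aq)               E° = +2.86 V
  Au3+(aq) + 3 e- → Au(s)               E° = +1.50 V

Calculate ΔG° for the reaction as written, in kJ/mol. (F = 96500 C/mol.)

In the reaction as written F2(g) is reduced, so the F₂/F⁻ couple is the cathode and Au³⁺/Au is the anode.
E°cell = +2.86 − (+1.50) = +1.36 V; balancing electrons gives n = 6.
ΔG° = −nFE°cell = −(6)(96500)(+1.36) J/mol = −787 kJ/mol.

−787 kJ/mol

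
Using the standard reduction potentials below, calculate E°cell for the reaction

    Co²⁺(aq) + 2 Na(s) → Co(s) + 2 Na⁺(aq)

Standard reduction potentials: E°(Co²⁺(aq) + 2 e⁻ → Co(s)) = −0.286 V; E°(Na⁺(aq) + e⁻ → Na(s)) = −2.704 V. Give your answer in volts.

In the reaction as written, Co²⁺(aq) is reduced (cathode) and Na⁺(aq) is produced by oxidation at the anode.
E°cell = E°(cathode) − E°(anode) = −0.286 − (−2.704) = +2.418 V.

+2.418 V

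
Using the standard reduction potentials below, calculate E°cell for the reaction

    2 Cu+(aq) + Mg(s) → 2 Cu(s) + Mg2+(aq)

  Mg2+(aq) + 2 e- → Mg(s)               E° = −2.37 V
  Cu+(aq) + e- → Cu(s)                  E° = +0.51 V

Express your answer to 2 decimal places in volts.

+2.88 V

Cu+(aq) gains electrons, so the Cu⁺/Cu couple is the cathode; the Mg²⁺/Mg couple is the anode.
E°cell = E°(cathode) − E°(anode) = +0.51 − (−2.37) = +2.88 V.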